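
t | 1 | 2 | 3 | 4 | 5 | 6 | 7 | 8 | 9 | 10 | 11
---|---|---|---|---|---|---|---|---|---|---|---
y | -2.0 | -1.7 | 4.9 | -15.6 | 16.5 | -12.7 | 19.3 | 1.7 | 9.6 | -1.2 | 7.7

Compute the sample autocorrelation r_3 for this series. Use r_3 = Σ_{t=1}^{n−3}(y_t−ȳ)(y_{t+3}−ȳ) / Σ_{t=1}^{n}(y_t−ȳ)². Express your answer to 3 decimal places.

-0.430

Mean ȳ = (-2.0 − 1.7 + 4.9 − 15.6 + 16.5 − 12.7 + 19.3 + 1.7 + 9.6 − 1.2 + 7.7)/11 = 2.4091
Numerator Σ_{t=1}^{8}(y_t−ȳ)(y_{t+3}−ȳ) = -503.6748
Denominator Σ(y_t−ȳ)² = 1172.2291
r_3 = -503.6748 / 1172.2291 = -0.430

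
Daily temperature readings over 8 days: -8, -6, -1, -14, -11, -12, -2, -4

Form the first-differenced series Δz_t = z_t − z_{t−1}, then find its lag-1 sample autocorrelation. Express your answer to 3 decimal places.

-0.418

First differences Δz: 2, 5, -13, 3, -1, 10, -2
Mean of differences = 0.5714
Numerator Σ(Δz_t−Δz̄)(Δz_{t+1}−Δz̄) = -129.6122
Denominator Σ(Δz_t−Δz̄)² = 309.7143
r_1(Δz) = -129.6122 / 309.7143 = -0.418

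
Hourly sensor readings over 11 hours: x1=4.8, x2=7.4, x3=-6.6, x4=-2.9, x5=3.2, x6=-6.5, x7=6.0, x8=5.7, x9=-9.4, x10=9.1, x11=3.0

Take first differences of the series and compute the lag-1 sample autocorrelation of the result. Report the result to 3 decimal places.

-0.573

First differences Δx: 2.6, -14.0, 3.7, 6.1, -9.7, 12.5, -0.3, -15.1, 18.5, -6.1
Mean of differences = -0.1800
Numerator Σ(Δx_t−Δx̄)(Δx_{t+1}−Δx̄) = -637.1964
Denominator Σ(Δx_t−Δx̄)² = 1111.2360
r_1(Δx) = -637.1964 / 1111.2360 = -0.573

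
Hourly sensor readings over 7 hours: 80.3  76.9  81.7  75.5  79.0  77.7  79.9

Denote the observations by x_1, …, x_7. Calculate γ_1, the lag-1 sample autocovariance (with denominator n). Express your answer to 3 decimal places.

Mean x̄ = (80.3 + 76.9 + 81.7 + 75.5 + 79.0 + 77.7 + 79.9)/7 = 78.7143
Σ_{t=1}^{6}(x_t−x̄)(x_{t+1}−x̄) = -20.3016
γ_1 = -20.3016 / 7 = -2.900

-2.900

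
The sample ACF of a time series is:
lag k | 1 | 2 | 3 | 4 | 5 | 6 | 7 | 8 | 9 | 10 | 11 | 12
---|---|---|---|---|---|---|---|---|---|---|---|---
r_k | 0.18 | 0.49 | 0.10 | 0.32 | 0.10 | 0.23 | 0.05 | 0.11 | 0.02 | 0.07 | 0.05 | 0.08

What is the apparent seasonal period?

The largest autocorrelation is r_2 = 0.49, with weaker echoes at lags 4 (0.32) and 6 (0.23); the remaining lags stay at or below 0.18.
The dominant spike at lag 2 indicates a seasonal period of 2.

2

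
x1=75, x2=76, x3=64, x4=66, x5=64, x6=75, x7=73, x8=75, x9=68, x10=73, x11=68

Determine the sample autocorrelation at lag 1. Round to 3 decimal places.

0.077

Mean x̄ = (75 + 76 + 64 + 66 + 64 + 75 + 73 + 75 + 68 + 73 + 68)/11 = 70.6364
Numerator Σ_{t=1}^{10}(x_t−x̄)(x_{t+1}−x̄) = 17.0496
Denominator Σ(x_t−x̄)² = 220.5455
r_1 = 17.0496 / 220.5455 = 0.077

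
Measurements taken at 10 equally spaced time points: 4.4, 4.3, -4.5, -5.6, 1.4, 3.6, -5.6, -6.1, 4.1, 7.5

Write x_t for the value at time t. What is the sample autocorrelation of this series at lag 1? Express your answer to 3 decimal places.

0.182

Mean x̄ = (4.4 + 4.3 − 4.5 − 5.6 + 1.4 + 3.6 − 5.6 − 6.1 + 4.1 + 7.5)/10 = 0.3500
Numerator Σ_{t=1}^{9}(x_t−x̄)(x_{t+1}−x̄) = 44.5275
Denominator Σ(x_t−x̄)² = 244.7850
r_1 = 44.5275 / 244.7850 = 0.182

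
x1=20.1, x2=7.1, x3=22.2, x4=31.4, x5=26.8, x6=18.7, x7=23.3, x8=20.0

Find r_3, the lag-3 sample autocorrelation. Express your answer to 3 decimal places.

Mean x̄ = (20.1 + 7.1 + 22.2 + 31.4 + 26.8 + 18.7 + 23.3 + 20.0)/8 = 21.2000
Deviations from mean: -1.1000, -14.1000, 1.0000, 10.2000, 5.6000, -2.5000, 2.1000, -1.2000
Σ(x_t−x̄)(x_{t+3}−x̄) = (-11.2200) + (-78.9600) + (-2.5000) + (21.4200) + (-6.7200) = -77.9800
Denominator Σ(x_t−x̄)² = 348.5200
r_3 = -77.9800 / 348.5200 = -0.224

-0.224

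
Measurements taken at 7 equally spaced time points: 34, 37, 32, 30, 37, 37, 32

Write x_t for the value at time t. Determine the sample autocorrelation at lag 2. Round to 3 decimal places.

Mean x̄ = (34 + 37 + 32 + 30 + 37 + 37 + 32)/7 = 34.1429
Deviations from mean: -0.1429, 2.8571, -2.1429, -4.1429, 2.8571, 2.8571, -2.1429
Numerator Σ_{t=1}^{5}(x_t−x̄)(x_{t+2}−x̄) = -35.6122
Denominator Σ(x_t−x̄)² = 50.8571
r_2 = -35.6122 / 50.8571 = -0.700

-0.700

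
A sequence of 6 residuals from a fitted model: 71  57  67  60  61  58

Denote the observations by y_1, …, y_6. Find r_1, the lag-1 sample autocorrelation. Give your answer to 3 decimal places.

-0.483

Mean ȳ = (71 + 57 + 67 + 60 + 61 + 58)/6 = 62.3333
Σ(y_t−ȳ)(y_{t+1}−ȳ) = (-46.2222) + (-24.8889) + (-10.8889) + (3.1111) + (5.7778) = -73.1111
Denominator Σ(y_t−ȳ)² = 151.3333
r_1 = -73.1111 / 151.3333 = -0.483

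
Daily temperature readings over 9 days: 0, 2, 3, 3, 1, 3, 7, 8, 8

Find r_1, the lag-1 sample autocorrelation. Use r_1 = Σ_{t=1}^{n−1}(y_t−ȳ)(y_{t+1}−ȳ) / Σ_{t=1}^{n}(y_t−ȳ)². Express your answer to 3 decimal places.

Mean ȳ = (0 + 2 + 3 + 3 + 1 + 3 + 7 + 8 + 8)/9 = 3.8889
Numerator Σ_{t=1}^{8}(y_t−ȳ)(y_{t+1}−ȳ) = 41.8765
Denominator Σ(y_t−ȳ)² = 72.8889
r_1 = 41.8765 / 72.8889 = 0.575

0.575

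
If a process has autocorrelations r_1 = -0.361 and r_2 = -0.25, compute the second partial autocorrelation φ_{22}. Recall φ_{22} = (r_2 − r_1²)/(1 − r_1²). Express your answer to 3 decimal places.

-0.437

φ_{22} = (r_2 − r_1²) / (1 − r_1²)
r_1² = (-0.361)² = 0.130321
Numerator = -0.25 − 0.1303 = -0.3803; denominator = 1 − 0.1303 = 0.8697
φ_{22} = -0.3803 / 0.8697 = -0.437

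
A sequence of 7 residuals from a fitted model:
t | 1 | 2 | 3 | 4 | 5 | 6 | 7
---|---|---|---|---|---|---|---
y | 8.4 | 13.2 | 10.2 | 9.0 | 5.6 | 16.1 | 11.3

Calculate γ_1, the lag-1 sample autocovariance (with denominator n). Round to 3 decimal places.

Mean ȳ = (8.4 + 13.2 + 10.2 + 9.0 + 5.6 + 16.1 + 11.3)/7 = 10.5429
Σ_{t=1}^{6}(y_t−ȳ)(y_{t+1}−ȳ) = -21.7104
γ_1 = -21.7104 / 7 = -3.101

-3.101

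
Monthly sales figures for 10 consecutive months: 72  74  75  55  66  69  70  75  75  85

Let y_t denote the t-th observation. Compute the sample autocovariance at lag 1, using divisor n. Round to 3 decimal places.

11.604

Mean ȳ = (72 + 74 + 75 + 55 + 66 + 69 + 70 + 75 + 75 + 85)/10 = 71.6000
Σ_{t=1}^{9}(y_t−ȳ)(y_{t+1}−ȳ) = 116.0400
γ_1 = 116.0400 / 10 = 11.604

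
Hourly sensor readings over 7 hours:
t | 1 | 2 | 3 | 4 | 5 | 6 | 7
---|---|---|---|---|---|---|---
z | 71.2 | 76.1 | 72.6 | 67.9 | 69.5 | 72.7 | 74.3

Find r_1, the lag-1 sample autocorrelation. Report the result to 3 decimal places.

Mean z̄ = (71.2 + 76.1 + 72.6 + 67.9 + 69.5 + 72.7 + 74.3)/7 = 72.0429
Deviations from mean: -0.8429, 4.0571, 0.5571, -4.1429, -2.5429, 0.6571, 2.2571
Σ(z_t−z̄)(z_{t+1}−z̄) = (-3.4196) + (2.2604) + (-2.3082) + (10.5347) + (-1.6710) + (1.4833) = 6.8796
Denominator Σ(z_t−z̄)² = 46.6371
r_1 = 6.8796 / 46.6371 = 0.148

0.148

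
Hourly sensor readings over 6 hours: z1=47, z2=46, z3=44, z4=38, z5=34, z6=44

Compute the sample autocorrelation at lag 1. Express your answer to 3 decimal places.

Mean z̄ = (47 + 46 + 44 + 38 + 34 + 44)/6 = 42.1667
Numerator Σ_{t=1}^{5}(z_t−z̄)(z_{t+1}−z̄) = 36.9722
Denominator Σ(z_t−z̄)² = 128.8333
r_1 = 36.9722 / 128.8333 = 0.287

0.287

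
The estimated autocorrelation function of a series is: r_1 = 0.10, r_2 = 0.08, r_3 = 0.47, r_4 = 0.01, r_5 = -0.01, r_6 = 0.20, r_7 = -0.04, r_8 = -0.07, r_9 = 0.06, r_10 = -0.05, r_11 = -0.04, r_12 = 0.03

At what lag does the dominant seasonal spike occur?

The largest autocorrelation is r_3 = 0.47, with a weaker echo at lag 6 (0.20); the remaining lags stay at or below 0.10.
The dominant spike at lag 3 indicates a seasonal period of 3.

3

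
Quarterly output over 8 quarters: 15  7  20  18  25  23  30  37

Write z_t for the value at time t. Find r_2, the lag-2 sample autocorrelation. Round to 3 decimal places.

0.173

Mean z̄ = (15 + 7 + 20 + 18 + 25 + 23 + 30 + 37)/8 = 21.8750
Deviations from mean: -6.8750, -14.8750, -1.8750, -3.8750, 3.1250, 1.1250, 8.1250, 15.1250
Numerator Σ_{t=1}^{6}(z_t−z̄)(z_{t+2}−z̄) = 102.7188
Denominator Σ(z_t−z̄)² = 592.8750
r_2 = 102.7188 / 592.8750 = 0.173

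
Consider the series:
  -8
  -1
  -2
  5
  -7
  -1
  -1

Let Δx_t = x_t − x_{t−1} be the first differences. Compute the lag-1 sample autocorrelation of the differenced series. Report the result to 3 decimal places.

-0.633

First differences Δx: 7, -1, 7, -12, 6, 0
Mean of differences = 1.1667
Numerator Σ(Δx_t−Δx̄)(Δx_{t+1}−Δx̄) = -171.3611
Denominator Σ(Δx_t−Δx̄)² = 270.8333
r_1(Δx) = -171.3611 / 270.8333 = -0.633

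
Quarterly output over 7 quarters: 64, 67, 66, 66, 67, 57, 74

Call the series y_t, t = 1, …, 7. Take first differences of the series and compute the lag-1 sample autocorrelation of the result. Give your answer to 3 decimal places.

-0.441

First differences Δy: 3, -1, 0, 1, -10, 17
Mean of differences = 1.6667
Numerator Σ(Δy_t−Δȳ)(Δy_{t+1}−Δȳ) = -169.1111
Denominator Σ(Δy_t−Δȳ)² = 383.3333
r_1(Δy) = -169.1111 / 383.3333 = -0.441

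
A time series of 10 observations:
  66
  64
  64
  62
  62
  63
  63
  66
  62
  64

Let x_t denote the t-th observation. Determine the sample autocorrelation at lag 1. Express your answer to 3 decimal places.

Mean x̄ = (66 + 64 + 64 + 62 + 62 + 63 + 63 + 66 + 62 + 64)/10 = 63.6000
Numerator Σ_{t=1}^{9}(x_t−x̄)(x_{t+1}−x̄) = -1.5600
Denominator Σ(x_t−x̄)² = 20.4000
r_1 = -1.5600 / 20.4000 = -0.076

-0.076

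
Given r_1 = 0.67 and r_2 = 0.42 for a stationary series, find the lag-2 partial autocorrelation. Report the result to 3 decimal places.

φ_{22} = (r_2 − r_1²) / (1 − r_1²)
r_1² = (0.67)² = 0.4489
Numerator = 0.42 − 0.4489 = -0.0289; denominator = 1 − 0.4489 = 0.5511
φ_{22} = -0.0289 / 0.5511 = -0.052

-0.052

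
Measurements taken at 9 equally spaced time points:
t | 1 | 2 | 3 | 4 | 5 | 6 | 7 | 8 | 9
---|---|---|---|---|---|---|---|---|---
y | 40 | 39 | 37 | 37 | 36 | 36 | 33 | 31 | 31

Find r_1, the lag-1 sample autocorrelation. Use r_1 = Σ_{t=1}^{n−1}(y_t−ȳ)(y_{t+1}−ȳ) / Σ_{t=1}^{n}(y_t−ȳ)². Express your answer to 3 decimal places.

0.647

Mean ȳ = (40 + 39 + 37 + 37 + 36 + 36 + 33 + 31 + 31)/9 = 35.5556
Numerator Σ_{t=1}^{8}(y_t−ȳ)(y_{t+1}−ȳ) = 54.4691
Denominator Σ(y_t−ȳ)² = 84.2222
r_1 = 54.4691 / 84.2222 = 0.647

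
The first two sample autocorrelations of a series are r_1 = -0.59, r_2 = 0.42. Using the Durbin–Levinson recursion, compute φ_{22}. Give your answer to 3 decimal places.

0.110

φ_{22} = (r_2 − r_1²) / (1 − r_1²)
r_1² = (-0.59)² = 0.3481
Numerator = 0.42 − 0.3481 = 0.0719; denominator = 1 − 0.3481 = 0.6519
φ_{22} = 0.0719 / 0.6519 = 0.110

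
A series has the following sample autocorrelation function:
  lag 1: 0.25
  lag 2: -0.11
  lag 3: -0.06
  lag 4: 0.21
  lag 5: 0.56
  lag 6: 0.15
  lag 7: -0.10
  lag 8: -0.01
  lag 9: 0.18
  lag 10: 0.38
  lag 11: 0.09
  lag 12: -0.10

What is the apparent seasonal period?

5

The largest autocorrelation is r_5 = 0.56, with a weaker echo at lag 10 (0.38); the remaining lags stay at or below 0.25.
The dominant spike at lag 5 indicates a seasonal period of 5.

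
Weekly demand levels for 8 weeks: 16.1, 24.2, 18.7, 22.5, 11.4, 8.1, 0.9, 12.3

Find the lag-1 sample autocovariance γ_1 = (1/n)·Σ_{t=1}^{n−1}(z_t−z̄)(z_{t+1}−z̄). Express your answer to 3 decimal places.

Mean z̄ = (16.1 + 24.2 + 18.7 + 22.5 + 11.4 + 8.1 + 0.9 + 12.3)/8 = 14.2750
Deviations: 1.8250, 9.9250, 4.4250, 8.2250, -2.8750, -6.1750, -13.3750, -1.9750
Σ_{t=1}^{7}(z_t−z̄)(z_{t+1}−z̄) = 201.5394
γ_1 = 201.5394 / 8 = 25.192

25.192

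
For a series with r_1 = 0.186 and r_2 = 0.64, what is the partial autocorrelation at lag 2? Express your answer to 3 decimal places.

0.627

φ_{22} = (r_2 − r_1²) / (1 − r_1²)
r_1² = (0.186)² = 0.034596
Numerator = 0.64 − 0.0346 = 0.6054; denominator = 1 − 0.0346 = 0.9654
φ_{22} = 0.6054 / 0.9654 = 0.627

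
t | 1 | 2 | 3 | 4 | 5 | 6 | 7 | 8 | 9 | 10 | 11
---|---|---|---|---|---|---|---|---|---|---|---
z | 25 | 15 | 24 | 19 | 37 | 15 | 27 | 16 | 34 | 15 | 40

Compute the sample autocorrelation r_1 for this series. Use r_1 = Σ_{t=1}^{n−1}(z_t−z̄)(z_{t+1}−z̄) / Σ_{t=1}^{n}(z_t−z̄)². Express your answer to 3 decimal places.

Mean z̄ = (25 + 15 + 24 + 19 + 37 + 15 + 27 + 16 + 34 + 15 + 40)/11 = 24.2727
Numerator Σ_{t=1}^{10}(z_t−z̄)(z_{t+1}−z̄) = -552.2562
Denominator Σ(z_t−z̄)² = 866.1818
r_1 = -552.2562 / 866.1818 = -0.638

-0.638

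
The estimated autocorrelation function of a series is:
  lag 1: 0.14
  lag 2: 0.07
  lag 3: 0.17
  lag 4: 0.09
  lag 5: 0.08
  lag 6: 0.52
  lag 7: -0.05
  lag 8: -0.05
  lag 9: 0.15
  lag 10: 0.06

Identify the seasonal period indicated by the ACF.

The largest autocorrelation is r_6 = 0.52; the remaining lags stay at or below 0.17.
The dominant spike at lag 6 indicates a seasonal period of 6.

6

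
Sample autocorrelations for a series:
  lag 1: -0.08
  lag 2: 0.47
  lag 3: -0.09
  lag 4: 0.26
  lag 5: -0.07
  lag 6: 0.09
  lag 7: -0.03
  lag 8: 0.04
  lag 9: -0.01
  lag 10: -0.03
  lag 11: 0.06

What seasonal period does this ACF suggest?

The largest autocorrelation is r_2 = 0.47, with a weaker echo at lag 4 (0.26); the remaining lags stay at or below 0.09.
The dominant spike at lag 2 indicates a seasonal period of 2.

2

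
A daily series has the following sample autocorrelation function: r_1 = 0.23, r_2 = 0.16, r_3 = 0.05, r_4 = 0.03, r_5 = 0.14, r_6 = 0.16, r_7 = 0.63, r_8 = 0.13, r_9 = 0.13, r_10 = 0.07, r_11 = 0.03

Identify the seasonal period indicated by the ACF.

The largest autocorrelation is r_7 = 0.63; the remaining lags stay at or below 0.23. The elevated value at lag 1 (0.23), dropping to 0.16 at lag 2, reflects decaying short-term dependence rather than seasonality.
The dominant spike at lag 7 indicates a seasonal period of 7.

7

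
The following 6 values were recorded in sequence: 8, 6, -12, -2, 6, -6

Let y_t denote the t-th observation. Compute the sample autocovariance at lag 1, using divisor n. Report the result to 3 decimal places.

Mean ȳ = (8 + 6 − 12 − 2 + 6 − 6)/6 = 0.0000
Σ_{t=1}^{5}(y_t−ȳ)(y_{t+1}−ȳ) = -48.0000
γ_1 = -48.0000 / 6 = -8.000

-8.000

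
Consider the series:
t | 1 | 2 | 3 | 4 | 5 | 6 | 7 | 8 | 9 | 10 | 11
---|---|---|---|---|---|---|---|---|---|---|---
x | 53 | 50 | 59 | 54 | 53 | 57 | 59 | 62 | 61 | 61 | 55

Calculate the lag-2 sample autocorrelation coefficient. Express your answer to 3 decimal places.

0.117

Mean x̄ = (53 + 50 + 59 + 54 + 53 + 57 + 59 + 62 + 61 + 61 + 55)/11 = 56.7273
Numerator Σ_{t=1}^{9}(x_t−x̄)(x_{t+2}−x̄) = 18.4876
Denominator Σ(x_t−x̄)² = 158.1818
r_2 = 18.4876 / 158.1818 = 0.117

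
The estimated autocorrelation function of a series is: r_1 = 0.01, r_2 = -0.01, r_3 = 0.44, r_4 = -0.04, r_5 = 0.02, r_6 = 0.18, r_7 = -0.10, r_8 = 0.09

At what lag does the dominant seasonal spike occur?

The largest autocorrelation is r_3 = 0.44, with a weaker echo at lag 6 (0.18); the remaining lags stay at or below 0.09.
The dominant spike at lag 3 indicates a seasonal period of 3.

3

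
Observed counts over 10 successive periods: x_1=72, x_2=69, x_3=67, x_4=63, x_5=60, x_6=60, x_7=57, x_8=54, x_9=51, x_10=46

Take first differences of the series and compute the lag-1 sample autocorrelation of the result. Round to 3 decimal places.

-0.090

First differences Δx: -3, -2, -4, -3, 0, -3, -3, -3, -5
Mean of differences = -2.8889
Numerator Σ(Δx_t−Δx̄)(Δx_{t+1}−Δx̄) = -1.3457
Denominator Σ(Δx_t−Δx̄)² = 14.8889
r_1(Δx) = -1.3457 / 14.8889 = -0.090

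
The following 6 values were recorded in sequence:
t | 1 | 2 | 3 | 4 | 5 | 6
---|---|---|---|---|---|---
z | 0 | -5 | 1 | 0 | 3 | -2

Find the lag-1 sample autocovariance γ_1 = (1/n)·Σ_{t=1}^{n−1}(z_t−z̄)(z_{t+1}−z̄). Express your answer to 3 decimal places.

Mean z̄ = (0 − 5 + 1 + 0 + 3 − 2)/6 = -0.5000
Deviations: 0.5000, -4.5000, 1.5000, 0.5000, 3.5000, -1.5000
Σ_{t=1}^{5}(z_t−z̄)(z_{t+1}−z̄) = -11.7500
γ_1 = -11.7500 / 6 = -1.958

-1.958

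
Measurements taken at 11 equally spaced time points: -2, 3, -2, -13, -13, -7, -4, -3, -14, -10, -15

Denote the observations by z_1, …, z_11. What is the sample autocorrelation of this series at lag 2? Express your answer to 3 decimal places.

-0.169

Mean z̄ = (-2 + 3 − 2 − 13 − 13 − 7 − 4 − 3 − 14 − 10 − 15)/11 = -7.2727
Numerator Σ_{t=1}^{9}(z_t−z̄)(z_{t+2}−z̄) = -62.0579
Denominator Σ(z_t−z̄)² = 368.1818
r_2 = -62.0579 / 368.1818 = -0.169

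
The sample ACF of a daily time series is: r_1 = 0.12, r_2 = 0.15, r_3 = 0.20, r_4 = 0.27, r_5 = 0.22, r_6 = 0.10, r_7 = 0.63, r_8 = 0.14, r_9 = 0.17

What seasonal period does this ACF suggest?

The largest autocorrelation is r_7 = 0.63; the remaining lags stay at or below 0.27.
The dominant spike at lag 7 indicates a seasonal period of 7.

7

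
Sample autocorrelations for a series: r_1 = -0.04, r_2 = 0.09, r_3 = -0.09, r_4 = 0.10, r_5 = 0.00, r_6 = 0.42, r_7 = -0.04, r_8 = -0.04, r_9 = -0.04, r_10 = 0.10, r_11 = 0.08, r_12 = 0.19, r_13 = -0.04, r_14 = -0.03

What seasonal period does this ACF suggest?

6

The largest autocorrelation is r_6 = 0.42, with a weaker echo at lag 12 (0.19); the remaining lags stay at or below 0.10.
The dominant spike at lag 6 indicates a seasonal period of 6.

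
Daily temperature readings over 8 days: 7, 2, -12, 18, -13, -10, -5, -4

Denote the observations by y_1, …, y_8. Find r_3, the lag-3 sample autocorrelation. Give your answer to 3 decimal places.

Mean ȳ = (7 + 2 − 12 + 18 − 13 − 10 − 5 − 4)/8 = -2.1250
Deviations from mean: 9.1250, 4.1250, -9.8750, 20.1250, -10.8750, -7.8750, -2.8750, -1.8750
Σ(y_t−ȳ)(y_{t+3}−ȳ) = (183.6406) + (-44.8594) + (77.7656) + (-57.8594) + (20.3906) = 179.0781
Denominator Σ(y_t−ȳ)² = 794.8750
r_3 = 179.0781 / 794.8750 = 0.225

0.225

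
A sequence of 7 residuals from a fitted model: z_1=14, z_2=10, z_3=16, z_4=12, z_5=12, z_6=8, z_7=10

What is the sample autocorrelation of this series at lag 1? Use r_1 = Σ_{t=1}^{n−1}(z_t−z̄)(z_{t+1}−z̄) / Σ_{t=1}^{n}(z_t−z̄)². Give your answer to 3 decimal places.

-0.107

Mean z̄ = (14 + 10 + 16 + 12 + 12 + 8 + 10)/7 = 11.7143
Deviations from mean: 2.2857, -1.7143, 4.2857, 0.2857, 0.2857, -3.7143, -1.7143
Σ(z_t−z̄)(z_{t+1}−z̄) = (-3.9184) + (-7.3469) + (1.2245) + (0.0816) + (-1.0612) + (6.3673) = -4.6531
Denominator Σ(z_t−z̄)² = 43.4286
r_1 = -4.6531 / 43.4286 = -0.107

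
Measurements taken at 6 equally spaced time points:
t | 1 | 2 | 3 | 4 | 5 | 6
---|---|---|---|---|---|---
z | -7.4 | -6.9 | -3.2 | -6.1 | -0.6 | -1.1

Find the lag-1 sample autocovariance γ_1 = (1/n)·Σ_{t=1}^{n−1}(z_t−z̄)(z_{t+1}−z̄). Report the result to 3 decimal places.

1.393

Mean z̄ = (-7.4 − 6.9 − 3.2 − 6.1 − 0.6 − 1.1)/6 = -4.2167
Deviations: -3.1833, -2.6833, 1.0167, -1.8833, 3.6167, 3.1167
Σ_{t=1}^{5}(z_t−z̄)(z_{t+1}−z̄) = 8.3597
γ_1 = 8.3597 / 6 = 1.393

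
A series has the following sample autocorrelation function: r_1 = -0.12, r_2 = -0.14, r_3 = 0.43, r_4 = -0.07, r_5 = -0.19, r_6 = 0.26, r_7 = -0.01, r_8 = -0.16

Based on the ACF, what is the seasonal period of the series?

3

The largest autocorrelation is r_3 = 0.43, with a weaker echo at lag 6 (0.26); the remaining lags stay at or below -0.01.
The dominant spike at lag 3 indicates a seasonal period of 3.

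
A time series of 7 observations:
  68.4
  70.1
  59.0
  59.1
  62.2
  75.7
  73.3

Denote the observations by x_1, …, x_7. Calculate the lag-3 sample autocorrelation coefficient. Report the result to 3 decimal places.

-0.531

Mean x̄ = (68.4 + 70.1 + 59.0 + 59.1 + 62.2 + 75.7 + 73.3)/7 = 66.8286
Numerator Σ_{t=1}^{4}(x_t−x̄)(x_{t+3}−x̄) = -146.7524
Denominator Σ(x_t−x̄)² = 276.1943
r_3 = -146.7524 / 276.1943 = -0.531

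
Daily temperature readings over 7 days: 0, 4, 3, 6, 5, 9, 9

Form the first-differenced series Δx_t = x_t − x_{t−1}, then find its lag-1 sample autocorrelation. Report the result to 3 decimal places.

-0.805

First differences Δx: 4, -1, 3, -1, 4, 0
Mean of differences = 1.5000
Numerator Σ(Δx_t−Δx̄)(Δx_{t+1}−Δx̄) = -23.7500
Denominator Σ(Δx_t−Δx̄)² = 29.5000
r_1(Δx) = -23.7500 / 29.5000 = -0.805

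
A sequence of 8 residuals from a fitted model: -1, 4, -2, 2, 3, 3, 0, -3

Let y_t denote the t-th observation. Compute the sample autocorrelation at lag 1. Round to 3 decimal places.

-0.191

Mean ȳ = (-1 + 4 − 2 + 2 + 3 + 3 + 0 − 3)/8 = 0.7500
Deviations from mean: -1.7500, 3.2500, -2.7500, 1.2500, 2.2500, 2.2500, -0.7500, -3.7500
Σ(y_t−ȳ)(y_{t+1}−ȳ) = (-5.6875) + (-8.9375) + (-3.4375) + (2.8125) + (5.0625) + (-1.6875) + (2.8125) = -9.0625
Denominator Σ(y_t−ȳ)² = 47.5000
r_1 = -9.0625 / 47.5000 = -0.191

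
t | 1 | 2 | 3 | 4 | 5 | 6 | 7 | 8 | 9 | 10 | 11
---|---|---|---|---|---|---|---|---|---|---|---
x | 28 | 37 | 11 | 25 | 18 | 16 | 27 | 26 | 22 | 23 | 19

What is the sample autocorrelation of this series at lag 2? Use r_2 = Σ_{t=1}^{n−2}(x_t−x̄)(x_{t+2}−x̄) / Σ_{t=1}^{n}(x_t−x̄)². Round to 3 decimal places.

Mean x̄ = (28 + 37 + 11 + 25 + 18 + 16 + 27 + 26 + 22 + 23 + 19)/11 = 22.9091
Numerator Σ_{t=1}^{9}(x_t−x̄)(x_{t+2}−x̄) = -28.4711
Denominator Σ(x_t−x̄)² = 484.9091
r_2 = -28.4711 / 484.9091 = -0.059

-0.059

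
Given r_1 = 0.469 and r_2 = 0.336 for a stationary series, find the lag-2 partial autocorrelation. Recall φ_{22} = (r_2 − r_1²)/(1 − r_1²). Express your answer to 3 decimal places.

φ_{22} = (r_2 − r_1²) / (1 − r_1²)
r_1² = (0.469)² = 0.219961
Numerator = 0.336 − 0.2200 = 0.1160; denominator = 1 − 0.2200 = 0.7800
φ_{22} = 0.1160 / 0.7800 = 0.149

0.149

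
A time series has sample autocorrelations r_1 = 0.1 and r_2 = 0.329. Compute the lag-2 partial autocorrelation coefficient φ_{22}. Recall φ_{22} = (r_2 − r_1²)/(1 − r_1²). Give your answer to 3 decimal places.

φ_{22} = (r_2 − r_1²) / (1 − r_1²)
r_1² = (0.1)² = 0.01
Numerator = 0.329 − 0.0100 = 0.3190; denominator = 1 − 0.0100 = 0.9900
φ_{22} = 0.3190 / 0.9900 = 0.322

0.322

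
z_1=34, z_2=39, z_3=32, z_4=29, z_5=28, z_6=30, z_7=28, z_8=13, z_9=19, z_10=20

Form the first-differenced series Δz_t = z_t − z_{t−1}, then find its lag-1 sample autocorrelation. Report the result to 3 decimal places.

-0.315

First differences Δz: 5, -7, -3, -1, 2, -2, -15, 6, 1
Mean of differences = -1.5556
Numerator Σ(Δz_t−Δz̄)(Δz_{t+1}−Δz̄) = -104.5309
Denominator Σ(Δz_t−Δz̄)² = 332.2222
r_1(Δz) = -104.5309 / 332.2222 = -0.315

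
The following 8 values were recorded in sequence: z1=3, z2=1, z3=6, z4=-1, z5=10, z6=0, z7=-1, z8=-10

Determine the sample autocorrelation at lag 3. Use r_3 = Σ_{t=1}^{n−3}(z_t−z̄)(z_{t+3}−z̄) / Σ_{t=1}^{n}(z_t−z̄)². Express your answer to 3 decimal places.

Mean z̄ = (3 + 1 + 6 − 1 + 10 + 0 − 1 − 10)/8 = 1.0000
Numerator Σ_{t=1}^{5}(z_t−z̄)(z_{t+3}−z̄) = -104.0000
Denominator Σ(z_t−z̄)² = 240.0000
r_3 = -104.0000 / 240.0000 = -0.433

-0.433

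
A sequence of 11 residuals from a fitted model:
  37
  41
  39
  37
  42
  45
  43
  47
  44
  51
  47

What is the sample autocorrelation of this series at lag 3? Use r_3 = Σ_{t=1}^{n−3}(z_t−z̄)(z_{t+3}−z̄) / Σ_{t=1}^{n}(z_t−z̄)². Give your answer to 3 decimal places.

Mean z̄ = (37 + 41 + 39 + 37 + 42 + 45 + 43 + 47 + 44 + 51 + 47)/11 = 43.0000
Numerator Σ_{t=1}^{8}(z_t−z̄)(z_{t+3}−z̄) = 44.0000
Denominator Σ(z_t−z̄)² = 194.0000
r_3 = 44.0000 / 194.0000 = 0.227

0.227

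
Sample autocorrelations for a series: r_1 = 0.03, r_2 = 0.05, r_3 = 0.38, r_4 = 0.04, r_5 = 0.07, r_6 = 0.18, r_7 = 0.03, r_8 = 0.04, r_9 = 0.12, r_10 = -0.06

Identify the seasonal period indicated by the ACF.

The largest autocorrelation is r_3 = 0.38, with a weaker echo at lag 6 (0.18); the remaining lags stay at or below 0.12.
The dominant spike at lag 3 indicates a seasonal period of 3.

3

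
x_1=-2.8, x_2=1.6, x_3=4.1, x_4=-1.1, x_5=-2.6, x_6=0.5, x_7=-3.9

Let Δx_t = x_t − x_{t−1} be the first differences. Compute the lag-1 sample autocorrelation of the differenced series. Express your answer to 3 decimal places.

First differences Δx: 4.4, 2.5, -5.2, -1.5, 3.1, -4.4
Mean of differences = -0.1833
Numerator Σ(Δx_t−Δx̄)(Δx_{t+1}−Δx̄) = -12.7253
Denominator Σ(Δx_t−Δx̄)² = 83.6683
r_1(Δx) = -12.7253 / 83.6683 = -0.152

-0.152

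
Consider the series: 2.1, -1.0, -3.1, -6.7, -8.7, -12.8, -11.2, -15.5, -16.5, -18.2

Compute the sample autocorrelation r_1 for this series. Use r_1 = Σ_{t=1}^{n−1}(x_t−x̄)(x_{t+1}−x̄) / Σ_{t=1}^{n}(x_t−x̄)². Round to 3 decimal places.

Mean x̄ = (2.1 − 1.0 − 3.1 − 6.7 − 8.7 − 12.8 − 11.2 − 15.5 − 16.5 − 18.2)/10 = -9.1600
Numerator Σ_{t=1}^{9}(x_t−x̄)(x_{t+1}−x̄) = 288.9444
Denominator Σ(x_t−x̄)² = 429.5640
r_1 = 288.9444 / 429.5640 = 0.673

0.673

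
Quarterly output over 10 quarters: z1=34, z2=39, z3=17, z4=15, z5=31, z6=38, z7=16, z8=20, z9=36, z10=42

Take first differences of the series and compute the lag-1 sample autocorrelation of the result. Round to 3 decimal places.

First differences Δz: 5, -22, -2, 16, 7, -22, 4, 16, 6
Mean of differences = 0.8889
Numerator Σ(Δz_t−Δz̄)(Δz_{t+1}−Δz̄) = -66.1235
Denominator Σ(Δz_t−Δz̄)² = 1602.8889
r_1(Δz) = -66.1235 / 1602.8889 = -0.041

-0.041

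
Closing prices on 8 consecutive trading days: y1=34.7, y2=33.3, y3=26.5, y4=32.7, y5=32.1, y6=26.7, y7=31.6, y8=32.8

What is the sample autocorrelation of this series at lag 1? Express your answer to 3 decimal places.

-0.201

Mean ȳ = (34.7 + 33.3 + 26.5 + 32.7 + 32.1 + 26.7 + 31.6 + 32.8)/8 = 31.3000
Deviations from mean: 3.4000, 2.0000, -4.8000, 1.4000, 0.8000, -4.6000, 0.3000, 1.5000
Σ(y_t−ȳ)(y_{t+1}−ȳ) = (6.8000) + (-9.6000) + (-6.7200) + (1.1200) + (-3.6800) + (-1.3800) + (0.4500) = -13.0100
Denominator Σ(y_t−ȳ)² = 64.7000
r_1 = -13.0100 / 64.7000 = -0.201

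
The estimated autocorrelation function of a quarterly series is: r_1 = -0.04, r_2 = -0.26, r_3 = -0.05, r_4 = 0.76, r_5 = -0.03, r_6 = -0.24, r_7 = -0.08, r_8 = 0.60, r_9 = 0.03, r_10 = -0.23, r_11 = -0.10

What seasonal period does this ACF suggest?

4

The largest autocorrelation is r_4 = 0.76, with a weaker echo at lag 8 (0.60); the remaining lags stay at or below 0.03.
The dominant spike at lag 4 indicates a seasonal period of 4.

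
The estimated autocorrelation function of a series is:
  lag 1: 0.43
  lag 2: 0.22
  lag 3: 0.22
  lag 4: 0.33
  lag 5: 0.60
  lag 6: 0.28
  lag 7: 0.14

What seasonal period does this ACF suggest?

The largest autocorrelation is r_5 = 0.60; the remaining lags stay at or below 0.43. The elevated value at lag 1 (0.43), dropping to 0.22 at lag 2, reflects decaying short-term dependence rather than seasonality.
The dominant spike at lag 5 indicates a seasonal period of 5.

5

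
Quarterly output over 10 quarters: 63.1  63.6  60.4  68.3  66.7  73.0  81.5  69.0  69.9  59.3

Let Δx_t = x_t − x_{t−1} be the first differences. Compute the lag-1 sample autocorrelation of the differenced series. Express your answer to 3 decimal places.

First differences Δx: 0.5, -3.2, 7.9, -1.6, 6.3, 8.5, -12.5, 0.9, -10.6
Mean of differences = -0.4222
Numerator Σ(Δx_t−Δx̄)(Δx_{t+1}−Δx̄) = -120.6083
Denominator Σ(Δx_t−Δx̄)² = 455.2156
r_1(Δx) = -120.6083 / 455.2156 = -0.265

-0.265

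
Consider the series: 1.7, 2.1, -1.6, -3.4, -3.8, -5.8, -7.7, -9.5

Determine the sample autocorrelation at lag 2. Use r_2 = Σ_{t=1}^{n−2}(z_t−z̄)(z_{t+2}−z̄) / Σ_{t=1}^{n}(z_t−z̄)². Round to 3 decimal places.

Mean z̄ = (1.7 + 2.1 − 1.6 − 3.4 − 3.8 − 5.8 − 7.7 − 9.5)/8 = -3.5000
Σ(z_t−z̄)(z_{t+2}−z̄) = (9.8800) + (0.5600) + (-0.5700) + (-0.2300) + (1.2600) + (13.8000) = 24.7000
Denominator Σ(z_t−z̄)² = 121.0400
r_2 = 24.7000 / 121.0400 = 0.204

0.204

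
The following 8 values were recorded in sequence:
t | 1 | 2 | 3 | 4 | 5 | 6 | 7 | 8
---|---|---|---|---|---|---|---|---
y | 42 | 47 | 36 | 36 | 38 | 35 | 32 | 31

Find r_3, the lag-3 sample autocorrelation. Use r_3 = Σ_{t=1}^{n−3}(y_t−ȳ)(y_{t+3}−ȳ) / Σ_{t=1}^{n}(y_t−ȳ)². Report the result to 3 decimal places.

Mean ȳ = (42 + 47 + 36 + 36 + 38 + 35 + 32 + 31)/8 = 37.1250
Deviations from mean: 4.8750, 9.8750, -1.1250, -1.1250, 0.8750, -2.1250, -5.1250, -6.1250
Σ(y_t−ȳ)(y_{t+3}−ȳ) = (-5.4844) + (8.6406) + (2.3906) + (5.7656) + (-5.3594) = 5.9531
Denominator Σ(y_t−ȳ)² = 192.8750
r_3 = 5.9531 / 192.8750 = 0.031

0.031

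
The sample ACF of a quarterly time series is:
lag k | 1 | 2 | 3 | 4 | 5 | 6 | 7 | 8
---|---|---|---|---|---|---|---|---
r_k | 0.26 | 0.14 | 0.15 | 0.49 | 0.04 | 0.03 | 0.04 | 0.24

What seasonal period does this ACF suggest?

The largest autocorrelation is r_4 = 0.49; the remaining lags stay at or below 0.26. The elevated value at lag 1 (0.26), dropping to 0.14 at lag 2, reflects decaying short-term dependence rather than seasonality.
The dominant spike at lag 4 indicates a seasonal period of 4.

4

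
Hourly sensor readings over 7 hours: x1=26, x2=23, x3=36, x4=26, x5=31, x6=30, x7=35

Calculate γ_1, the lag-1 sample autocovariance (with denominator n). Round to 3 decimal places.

-6.271

Mean x̄ = (26 + 23 + 36 + 26 + 31 + 30 + 35)/7 = 29.5714
Deviations: -3.5714, -6.5714, 6.4286, -3.5714, 1.4286, 0.4286, 5.4286
Σ_{t=1}^{6}(x_t−x̄)(x_{t+1}−x̄) = -43.8980
γ_1 = -43.8980 / 7 = -6.271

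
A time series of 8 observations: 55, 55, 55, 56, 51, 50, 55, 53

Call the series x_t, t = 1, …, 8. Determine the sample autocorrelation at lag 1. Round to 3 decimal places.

Mean x̄ = (55 + 55 + 55 + 56 + 51 + 50 + 55 + 53)/8 = 53.7500
Σ(x_t−x̄)(x_{t+1}−x̄) = (1.5625) + (1.5625) + (2.8125) + (-6.1875) + (10.3125) + (-4.6875) + (-0.9375) = 4.4375
Denominator Σ(x_t−x̄)² = 33.5000
r_1 = 4.4375 / 33.5000 = 0.132

0.132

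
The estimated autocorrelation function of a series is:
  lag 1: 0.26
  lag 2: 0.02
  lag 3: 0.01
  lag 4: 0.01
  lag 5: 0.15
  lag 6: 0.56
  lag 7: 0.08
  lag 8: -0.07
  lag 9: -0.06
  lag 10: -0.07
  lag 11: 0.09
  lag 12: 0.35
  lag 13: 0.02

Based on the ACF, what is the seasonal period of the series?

6

The largest autocorrelation is r_6 = 0.56, with a weaker echo at lag 12 (0.35); the remaining lags stay at or below 0.26. The elevated value at lag 1 (0.26), dropping to 0.02 at lag 2, reflects decaying short-term dependence rather than seasonality.
The dominant spike at lag 6 indicates a seasonal period of 6.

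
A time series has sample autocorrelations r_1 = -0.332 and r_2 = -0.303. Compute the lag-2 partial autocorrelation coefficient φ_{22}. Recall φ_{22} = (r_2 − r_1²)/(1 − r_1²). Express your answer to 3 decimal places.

φ_{22} = (r_2 − r_1²) / (1 − r_1²)
r_1² = (-0.332)² = 0.110224
Numerator = -0.303 − 0.1102 = -0.4132; denominator = 1 − 0.1102 = 0.8898
φ_{22} = -0.4132 / 0.8898 = -0.464

-0.464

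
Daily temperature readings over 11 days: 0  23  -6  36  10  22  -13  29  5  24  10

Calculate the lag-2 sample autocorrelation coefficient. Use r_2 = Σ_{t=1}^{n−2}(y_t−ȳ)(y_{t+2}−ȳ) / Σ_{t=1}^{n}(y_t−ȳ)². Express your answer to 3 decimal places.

0.576

Mean ȳ = (0 + 23 − 6 + 36 + 10 + 22 − 13 + 29 + 5 + 24 + 10)/11 = 12.7273
Numerator Σ_{t=1}^{9}(y_t−ȳ)(y_{t+2}−ȳ) = 1368.6694
Denominator Σ(y_t−ȳ)² = 2374.1818
r_2 = 1368.6694 / 2374.1818 = 0.576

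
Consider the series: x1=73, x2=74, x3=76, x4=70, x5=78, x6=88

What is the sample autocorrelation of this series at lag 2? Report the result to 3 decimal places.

-0.294

Mean x̄ = (73 + 74 + 76 + 70 + 78 + 88)/6 = 76.5000
Numerator Σ_{t=1}^{4}(x_t−x̄)(x_{t+2}−x̄) = -57.5000
Denominator Σ(x_t−x̄)² = 195.5000
r_2 = -57.5000 / 195.5000 = -0.294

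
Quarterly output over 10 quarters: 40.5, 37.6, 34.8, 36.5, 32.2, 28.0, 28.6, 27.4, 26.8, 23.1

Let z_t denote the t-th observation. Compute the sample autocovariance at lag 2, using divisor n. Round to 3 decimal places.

10.547

Mean z̄ = (40.5 + 37.6 + 34.8 + 36.5 + 32.2 + 28.0 + 28.6 + 27.4 + 26.8 + 23.1)/10 = 31.5500
Σ_{t=1}^{8}(z_t−z̄)(z_{t+2}−z̄) = 105.4700
γ_2 = 105.4700 / 10 = 10.547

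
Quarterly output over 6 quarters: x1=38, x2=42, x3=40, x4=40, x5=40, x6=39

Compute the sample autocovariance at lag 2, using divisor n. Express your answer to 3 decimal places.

-0.009

Mean x̄ = (38 + 42 + 40 + 40 + 40 + 39)/6 = 39.8333
Σ_{t=1}^{4}(x_t−x̄)(x_{t+2}−x̄) = -0.0556
γ_2 = -0.0556 / 6 = -0.009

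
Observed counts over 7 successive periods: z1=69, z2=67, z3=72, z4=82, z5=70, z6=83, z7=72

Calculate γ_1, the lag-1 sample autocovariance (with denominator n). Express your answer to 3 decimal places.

Mean z̄ = (69 + 67 + 72 + 82 + 70 + 83 + 72)/7 = 73.5714
Deviations: -4.5714, -6.5714, -1.5714, 8.4286, -3.5714, 9.4286, -1.5714
Σ_{t=1}^{6}(z_t−z̄)(z_{t+1}−z̄) = -51.4694
γ_1 = -51.4694 / 7 = -7.353

-7.353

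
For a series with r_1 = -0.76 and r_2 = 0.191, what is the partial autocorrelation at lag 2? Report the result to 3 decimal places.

φ_{22} = (r_2 − r_1²) / (1 − r_1²)
r_1² = (-0.76)² = 0.5776
Numerator = 0.191 − 0.5776 = -0.3866; denominator = 1 − 0.5776 = 0.4224
φ_{22} = -0.3866 / 0.4224 = -0.915

-0.915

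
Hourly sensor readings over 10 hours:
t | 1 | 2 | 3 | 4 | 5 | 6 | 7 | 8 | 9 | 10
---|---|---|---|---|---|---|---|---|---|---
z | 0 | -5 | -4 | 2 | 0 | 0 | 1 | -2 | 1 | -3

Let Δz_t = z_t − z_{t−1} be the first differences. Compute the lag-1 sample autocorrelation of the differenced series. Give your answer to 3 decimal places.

First differences Δz: -5, 1, 6, -2, 0, 1, -3, 3, -4
Mean of differences = -0.3333
Numerator Σ(Δz_t−Δz̄)(Δz_{t+1}−Δz̄) = -33.1111
Denominator Σ(Δz_t−Δz̄)² = 100.0000
r_1(Δz) = -33.1111 / 100.0000 = -0.331

-0.331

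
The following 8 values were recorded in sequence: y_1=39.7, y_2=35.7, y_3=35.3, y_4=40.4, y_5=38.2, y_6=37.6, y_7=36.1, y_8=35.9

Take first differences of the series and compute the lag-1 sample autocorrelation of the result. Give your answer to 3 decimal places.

First differences Δy: -4.0, -0.4, 5.1, -2.2, -0.6, -1.5, -0.2
Mean of differences = -0.5429
Numerator Σ(Δy_t−Δȳ)(Δy_{t+1}−Δȳ) = -9.2176
Denominator Σ(Δy_t−Δȳ)² = 47.5971
r_1(Δy) = -9.2176 / 47.5971 = -0.194

-0.194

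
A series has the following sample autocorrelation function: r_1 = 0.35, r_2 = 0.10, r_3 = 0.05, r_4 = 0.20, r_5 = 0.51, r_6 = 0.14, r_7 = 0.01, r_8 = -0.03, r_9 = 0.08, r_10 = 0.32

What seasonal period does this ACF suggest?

The largest autocorrelation is r_5 = 0.51; the remaining lags stay at or below 0.35. The elevated value at lag 1 (0.35), dropping to 0.10 at lag 2, reflects decaying short-term dependence rather than seasonality.
The dominant spike at lag 5 indicates a seasonal period of 5.

5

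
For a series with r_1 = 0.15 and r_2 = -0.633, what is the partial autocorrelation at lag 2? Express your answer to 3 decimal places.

-0.671

φ_{22} = (r_2 − r_1²) / (1 − r_1²)
r_1² = (0.15)² = 0.0225
Numerator = -0.633 − 0.0225 = -0.6555; denominator = 1 − 0.0225 = 0.9775
φ_{22} = -0.6555 / 0.9775 = -0.671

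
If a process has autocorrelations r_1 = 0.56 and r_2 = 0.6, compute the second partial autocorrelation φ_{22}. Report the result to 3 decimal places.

0.417

φ_{22} = (r_2 − r_1²) / (1 − r_1²)
r_1² = (0.56)² = 0.3136
Numerator = 0.6 − 0.3136 = 0.2864; denominator = 1 − 0.3136 = 0.6864
φ_{22} = 0.2864 / 0.6864 = 0.417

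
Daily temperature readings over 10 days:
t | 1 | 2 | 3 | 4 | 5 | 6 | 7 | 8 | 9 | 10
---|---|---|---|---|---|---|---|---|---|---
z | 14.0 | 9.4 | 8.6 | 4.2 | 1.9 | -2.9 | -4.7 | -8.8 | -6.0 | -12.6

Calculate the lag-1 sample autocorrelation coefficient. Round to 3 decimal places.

0.637

Mean z̄ = (14.0 + 9.4 + 8.6 + 4.2 + 1.9 − 2.9 − 4.7 − 8.8 − 6.0 − 12.6)/10 = 0.3100
Numerator Σ_{t=1}^{9}(z_t−z̄)(z_{t+1}−z̄) = 433.7969
Denominator Σ(z_t−z̄)² = 681.3090
r_1 = 433.7969 / 681.3090 = 0.637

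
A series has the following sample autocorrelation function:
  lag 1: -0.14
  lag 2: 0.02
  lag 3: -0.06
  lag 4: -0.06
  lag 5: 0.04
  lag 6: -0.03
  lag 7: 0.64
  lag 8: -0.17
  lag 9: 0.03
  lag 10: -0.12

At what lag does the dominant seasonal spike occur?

The largest autocorrelation is r_7 = 0.64; the remaining lags stay at or below 0.04.
The dominant spike at lag 7 indicates a seasonal period of 7.

7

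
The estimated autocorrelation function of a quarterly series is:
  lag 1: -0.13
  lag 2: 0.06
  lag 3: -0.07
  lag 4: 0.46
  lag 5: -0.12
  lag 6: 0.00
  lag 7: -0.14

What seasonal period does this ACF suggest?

4

The largest autocorrelation is r_4 = 0.46; the remaining lags stay at or below 0.06.
The dominant spike at lag 4 indicates a seasonal period of 4.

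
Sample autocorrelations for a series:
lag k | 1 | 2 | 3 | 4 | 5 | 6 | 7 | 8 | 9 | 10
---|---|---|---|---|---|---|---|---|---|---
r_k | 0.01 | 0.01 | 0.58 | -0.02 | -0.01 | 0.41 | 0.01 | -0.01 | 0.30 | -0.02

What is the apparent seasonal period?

3

The largest autocorrelation is r_3 = 0.58, with weaker echoes at lags 6 (0.41) and 9 (0.30); the remaining lags stay at or below 0.01.
The dominant spike at lag 3 indicates a seasonal period of 3.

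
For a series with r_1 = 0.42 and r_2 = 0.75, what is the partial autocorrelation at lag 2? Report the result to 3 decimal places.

0.696

φ_{22} = (r_2 − r_1²) / (1 − r_1²)
r_1² = (0.42)² = 0.1764
Numerator = 0.75 − 0.1764 = 0.5736; denominator = 1 − 0.1764 = 0.8236
φ_{22} = 0.5736 / 0.8236 = 0.696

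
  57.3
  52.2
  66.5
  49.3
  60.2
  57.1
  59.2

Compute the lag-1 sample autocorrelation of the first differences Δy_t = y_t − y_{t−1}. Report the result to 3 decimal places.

-0.833

First differences Δy: -5.1, 14.3, -17.2, 10.9, -3.1, 2.1
Mean of differences = 0.3167
Numerator Σ(Δy_t−Δȳ)(Δy_{t+1}−Δȳ) = -548.3219
Denominator Σ(Δy_t−Δȳ)² = 658.5683
r_1(Δy) = -548.3219 / 658.5683 = -0.833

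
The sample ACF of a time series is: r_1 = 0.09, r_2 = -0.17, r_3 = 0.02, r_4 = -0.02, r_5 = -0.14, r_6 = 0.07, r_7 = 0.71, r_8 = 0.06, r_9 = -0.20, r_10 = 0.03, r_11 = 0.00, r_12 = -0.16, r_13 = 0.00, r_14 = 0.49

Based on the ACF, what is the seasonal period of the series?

The largest autocorrelation is r_7 = 0.71, with a weaker echo at lag 14 (0.49); the remaining lags stay at or below 0.09.
The dominant spike at lag 7 indicates a seasonal period of 7.

7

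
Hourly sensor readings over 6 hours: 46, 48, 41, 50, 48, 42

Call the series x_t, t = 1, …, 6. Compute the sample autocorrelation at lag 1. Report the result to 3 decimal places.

Mean x̄ = (46 + 48 + 41 + 50 + 48 + 42)/6 = 45.8333
Deviations from mean: 0.1667, 2.1667, -4.8333, 4.1667, 2.1667, -3.8333
Numerator Σ_{t=1}^{5}(x_t−x̄)(x_{t+1}−x̄) = -29.5278
Denominator Σ(x_t−x̄)² = 64.8333
r_1 = -29.5278 / 64.8333 = -0.455

-0.455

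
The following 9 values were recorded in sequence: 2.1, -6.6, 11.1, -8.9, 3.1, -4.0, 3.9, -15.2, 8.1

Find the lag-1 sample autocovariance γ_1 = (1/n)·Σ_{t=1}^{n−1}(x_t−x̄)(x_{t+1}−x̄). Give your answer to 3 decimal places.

Mean x̄ = (2.1 − 6.6 + 11.1 − 8.9 + 3.1 − 4.0 + 3.9 − 15.2 + 8.1)/9 = -0.7111
Σ_{t=1}^{8}(x_t−x̄)(x_{t+1}−x̄) = -436.2101
γ_1 = -436.2101 / 9 = -48.468

-48.468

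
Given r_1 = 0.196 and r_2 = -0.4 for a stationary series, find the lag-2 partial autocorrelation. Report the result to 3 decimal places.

-0.456

φ_{22} = (r_2 − r_1²) / (1 − r_1²)
r_1² = (0.196)² = 0.038416
Numerator = -0.4 − 0.0384 = -0.4384; denominator = 1 − 0.0384 = 0.9616
φ_{22} = -0.4384 / 0.9616 = -0.456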